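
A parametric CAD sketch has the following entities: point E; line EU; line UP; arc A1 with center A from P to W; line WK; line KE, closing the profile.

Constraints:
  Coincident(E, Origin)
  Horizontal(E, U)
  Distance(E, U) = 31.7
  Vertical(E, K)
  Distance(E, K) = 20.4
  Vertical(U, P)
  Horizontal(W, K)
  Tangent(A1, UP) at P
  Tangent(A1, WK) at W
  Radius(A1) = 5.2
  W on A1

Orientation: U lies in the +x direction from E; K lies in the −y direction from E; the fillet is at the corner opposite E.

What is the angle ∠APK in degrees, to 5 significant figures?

9.3157°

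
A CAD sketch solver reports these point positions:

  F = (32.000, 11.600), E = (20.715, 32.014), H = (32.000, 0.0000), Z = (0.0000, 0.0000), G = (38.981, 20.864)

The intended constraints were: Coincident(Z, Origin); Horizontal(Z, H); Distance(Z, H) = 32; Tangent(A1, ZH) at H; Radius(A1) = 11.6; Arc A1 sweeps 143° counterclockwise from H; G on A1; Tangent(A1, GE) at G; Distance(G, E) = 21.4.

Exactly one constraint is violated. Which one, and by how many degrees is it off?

Tangent(A1, GE) at G — off by 5.60°.

Z = (0.00, 0.00) ✓; Z.y = 0.00, H.y = 0.00 ✓; |ZH| = 32.00 ✓; ∠(FH, HZ) = 90.00° ✓; |FH| = 11.60 ✓; bearing(F→G) − bearing(F→H) = 143.0° ✓; |FG| = 11.60 ✓; ∠(FG, GE) = 84.40° ✗; |GE| = 21.40 ✓.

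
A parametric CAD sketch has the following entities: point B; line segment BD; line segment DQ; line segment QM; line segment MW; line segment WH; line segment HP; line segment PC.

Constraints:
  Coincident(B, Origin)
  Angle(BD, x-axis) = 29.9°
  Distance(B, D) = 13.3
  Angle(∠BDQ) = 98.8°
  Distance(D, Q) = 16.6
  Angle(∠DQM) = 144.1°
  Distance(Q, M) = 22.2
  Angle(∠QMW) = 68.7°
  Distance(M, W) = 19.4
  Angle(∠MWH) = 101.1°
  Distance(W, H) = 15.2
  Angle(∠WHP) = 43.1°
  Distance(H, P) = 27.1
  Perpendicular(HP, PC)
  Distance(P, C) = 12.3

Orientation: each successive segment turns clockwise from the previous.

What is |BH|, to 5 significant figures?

9.7875

B is at the origin; BD runs at 29.9° with length 13.3, so D = (11.530, 6.6299). ∠BDQ = 98.8° gives DQ at -51.300° from the x-axis; with |DQ| = 16.6, Q = (21.909, -6.3253). ∠DQM = 144.1° gives QM at -87.200° from the x-axis; with |QM| = 22.2, M = (22.993, -28.499). ∠QMW = 68.7° gives MW at 161.50° from the x-axis; with |MW| = 19.4, W = (4.5957, -22.343). ∠MWH = 101.1° gives WH at 82.600° from the x-axis; with |WH| = 15.2, H = (6.5534, -7.2696). Then |BH| = |H − B| = 9.7875.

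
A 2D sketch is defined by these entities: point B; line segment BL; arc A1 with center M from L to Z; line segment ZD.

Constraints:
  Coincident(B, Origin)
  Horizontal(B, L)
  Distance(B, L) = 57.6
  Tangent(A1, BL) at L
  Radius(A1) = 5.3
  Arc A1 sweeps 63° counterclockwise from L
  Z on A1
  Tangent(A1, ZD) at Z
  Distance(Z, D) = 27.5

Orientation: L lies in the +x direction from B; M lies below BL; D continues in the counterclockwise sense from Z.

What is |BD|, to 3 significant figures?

48.8

On A1, L sits at bearing 90° from M; a 63° counterclockwise sweep puts Z at bearing 153°, so Z = M + 5.3·(cos 153°, sin 153°) = (52.9, -2.89). Tangency of A1 to ZD means the radius MZ is perpendicular to ZD, so ZD runs along (−sin 153°, cos 153°); with |ZD| = 27.5, D = (40.4, -27.4). Then |BD| = |D − B| = 48.8.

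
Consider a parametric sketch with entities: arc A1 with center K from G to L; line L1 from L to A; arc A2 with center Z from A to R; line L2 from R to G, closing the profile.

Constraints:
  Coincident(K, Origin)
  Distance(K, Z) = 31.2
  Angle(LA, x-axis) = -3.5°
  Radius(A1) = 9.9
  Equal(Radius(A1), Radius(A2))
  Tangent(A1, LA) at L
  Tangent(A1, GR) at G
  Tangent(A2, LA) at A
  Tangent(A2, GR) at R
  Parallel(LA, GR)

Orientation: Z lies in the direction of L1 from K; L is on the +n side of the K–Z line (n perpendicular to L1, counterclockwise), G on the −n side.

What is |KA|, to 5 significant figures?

32.733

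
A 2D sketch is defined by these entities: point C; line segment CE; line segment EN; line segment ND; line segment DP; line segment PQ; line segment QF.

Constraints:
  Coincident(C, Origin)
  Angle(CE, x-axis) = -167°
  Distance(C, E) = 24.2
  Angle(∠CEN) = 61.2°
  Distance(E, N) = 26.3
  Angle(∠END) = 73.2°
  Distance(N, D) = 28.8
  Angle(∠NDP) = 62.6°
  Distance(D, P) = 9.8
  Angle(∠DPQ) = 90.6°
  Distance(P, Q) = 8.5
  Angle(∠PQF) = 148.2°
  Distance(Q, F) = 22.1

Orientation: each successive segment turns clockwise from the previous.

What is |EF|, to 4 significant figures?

39.25

∠DPQ = 90.6° gives PQ at 120.6° from the x-axis; with |PQ| = 8.5, Q = (-4.970, 6.762). ∠PQF = 148.2° gives QF at 88.80° from the x-axis; with |QF| = 22.1, F = (-4.507, 28.86). Then |EF| = |F − E| = 39.25.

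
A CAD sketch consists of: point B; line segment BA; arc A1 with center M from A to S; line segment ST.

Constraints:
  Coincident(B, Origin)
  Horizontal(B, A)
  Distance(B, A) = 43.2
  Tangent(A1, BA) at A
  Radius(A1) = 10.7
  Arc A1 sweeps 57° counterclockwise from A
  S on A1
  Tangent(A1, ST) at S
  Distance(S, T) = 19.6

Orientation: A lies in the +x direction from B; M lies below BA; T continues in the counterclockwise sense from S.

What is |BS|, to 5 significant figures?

34.571

B is at the origin; B and A share the same y with |BA| = 43.2 and A on the +x side, so A = (43.200, 0.0000). A1 meets BA tangentially, so MA is at right angles to BA, so M = A + (0, -10.7) = (43.200, -10.700). On A1, A sits at bearing 90° from M; a 57° counterclockwise sweep puts S at bearing 147°, so S = M + 10.7·(cos 147°, sin 147°) = (34.226, -4.8724). Then |BS| = |S − B| = 34.571.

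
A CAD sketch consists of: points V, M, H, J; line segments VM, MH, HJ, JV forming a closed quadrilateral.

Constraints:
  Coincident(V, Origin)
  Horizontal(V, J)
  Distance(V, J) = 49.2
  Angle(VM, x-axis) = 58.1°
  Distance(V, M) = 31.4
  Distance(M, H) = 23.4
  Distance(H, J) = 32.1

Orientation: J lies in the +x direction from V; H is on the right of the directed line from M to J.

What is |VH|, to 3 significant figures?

17.6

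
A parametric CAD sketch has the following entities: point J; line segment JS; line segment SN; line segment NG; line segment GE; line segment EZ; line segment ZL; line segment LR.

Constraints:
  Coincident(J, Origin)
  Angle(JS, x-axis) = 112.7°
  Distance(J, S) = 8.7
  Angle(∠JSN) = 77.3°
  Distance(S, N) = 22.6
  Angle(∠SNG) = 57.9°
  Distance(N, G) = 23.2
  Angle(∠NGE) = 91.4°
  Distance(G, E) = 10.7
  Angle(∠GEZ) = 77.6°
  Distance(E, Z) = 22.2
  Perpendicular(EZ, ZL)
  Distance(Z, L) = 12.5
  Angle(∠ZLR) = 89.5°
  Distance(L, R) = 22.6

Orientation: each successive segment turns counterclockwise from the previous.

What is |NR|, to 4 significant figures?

26.23

J is at the origin; JS runs at 112.7° with length 8.7, so S = (-3.357, 8.026). ∠JSN = 77.3° gives SN at -144.6° from the x-axis; with |SN| = 22.6, N = (-21.78, -5.066). ∠SNG = 57.9° gives NG at -22.50° from the x-axis; with |NG| = 23.2, G = (-0.3453, -13.94). ∠NGE = 91.4° gives GE at 66.10° from the x-axis; with |GE| = 10.7, E = (3.990, -4.161). ∠GEZ = 77.6° gives EZ at 168.5° from the x-axis; with |EZ| = 22.2, Z = (-17.76, 0.2646). The perpendicularity gives ZL at right angles to EZ, so ZL runs at -101.5°; with |ZL| = 12.5, L = (-20.26, -11.98). ∠ZLR = 89.5° gives LR at -11.00° from the x-axis; with |LR| = 22.6, R = (1.928, -16.30). Then |NR| = |R − N| = 26.23.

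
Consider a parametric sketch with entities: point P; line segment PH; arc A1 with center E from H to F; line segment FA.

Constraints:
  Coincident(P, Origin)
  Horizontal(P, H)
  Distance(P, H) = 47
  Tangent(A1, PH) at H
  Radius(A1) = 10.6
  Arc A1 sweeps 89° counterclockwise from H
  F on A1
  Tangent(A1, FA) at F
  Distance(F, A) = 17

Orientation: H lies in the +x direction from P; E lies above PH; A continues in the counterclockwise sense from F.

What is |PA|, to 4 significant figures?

64.06

P is at the origin; PH is horizontal with |PH| = 47.0 and H on the +x side, so H = (47.00, 0.000). Tangency of A1 to PH means the radius EH is perpendicular to PH, so E = H + (0, 10.6) = (47.00, 10.60). On A1, H sits at bearing -90° from E; an 89° counterclockwise sweep puts F at bearing -1°, so F = E + 10.6·(cos -1°, sin -1°) = (57.60, 10.42). Since A1 is tangent to FA there, EF ⟂ FA, so FA runs along (−sin -1°, cos -1°); with |FA| = 17.0, A = (57.90, 27.41). Then |PA| = |A − P| = 64.06.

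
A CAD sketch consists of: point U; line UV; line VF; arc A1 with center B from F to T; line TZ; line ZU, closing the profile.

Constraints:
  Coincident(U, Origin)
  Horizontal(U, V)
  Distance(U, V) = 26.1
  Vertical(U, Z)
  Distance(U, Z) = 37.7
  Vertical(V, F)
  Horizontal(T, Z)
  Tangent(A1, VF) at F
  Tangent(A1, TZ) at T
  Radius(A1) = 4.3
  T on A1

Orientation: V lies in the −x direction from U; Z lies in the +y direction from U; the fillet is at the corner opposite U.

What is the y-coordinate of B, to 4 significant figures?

33.40

U is at the origin; UV is horizontal with |UV| = 26.1 and V on the −x side, so V = (-26.10, 0.000). U and Z share the same x with |UZ| = 37.7 and Z on the +y side, so Z = (0.000, 37.70). The virtual corner opposite U is at (-26.10, 37.70). A1 meets VF tangentially, so BF is at right angles to VF and tangency of A1 to TZ means the radius BT is perpendicular to TZ, with radius 4.3, so the center B sits 4.3 in from both sides at B = (-21.80, 33.40). So B.y = 33.40.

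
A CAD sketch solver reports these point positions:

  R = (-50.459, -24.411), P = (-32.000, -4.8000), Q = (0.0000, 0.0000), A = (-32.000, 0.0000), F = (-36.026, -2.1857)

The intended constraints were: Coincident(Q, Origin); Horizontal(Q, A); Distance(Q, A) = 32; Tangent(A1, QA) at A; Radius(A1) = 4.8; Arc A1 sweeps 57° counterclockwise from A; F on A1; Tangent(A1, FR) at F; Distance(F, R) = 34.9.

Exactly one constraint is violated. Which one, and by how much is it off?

Distance(F, R) = 34.9 — off by 8.40.

Q = (0.00, 0.00) ✓; Q.y = 0.00, A.y = 0.00 ✓; |QA| = 32.00 ✓; ∠(PA, AQ) = 90.00° ✓; |PA| = 4.800 ✓; bearing(P→F) − bearing(P→A) = 57.00° ✓; |PF| = 4.800 ✓; ∠(PF, FR) = 90.00° ✓; |FR| = 26.50 ✗.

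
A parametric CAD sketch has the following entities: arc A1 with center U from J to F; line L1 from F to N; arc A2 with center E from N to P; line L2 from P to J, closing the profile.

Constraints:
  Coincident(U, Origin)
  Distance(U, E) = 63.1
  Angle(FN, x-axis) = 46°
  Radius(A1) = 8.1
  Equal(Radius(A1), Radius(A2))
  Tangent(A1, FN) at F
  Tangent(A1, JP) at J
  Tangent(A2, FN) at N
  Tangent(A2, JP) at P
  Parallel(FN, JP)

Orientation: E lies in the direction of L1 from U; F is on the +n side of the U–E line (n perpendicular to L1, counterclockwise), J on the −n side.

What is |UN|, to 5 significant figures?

63.618

The slot axis is L1's direction at 46.0°, so u = (cos 46.0°, sin 46.0°) = (0.69466, 0.71934) and n = (−sin 46.0°, cos 46.0°) = (-0.71934, 0.69466). U is at the origin and E lies 63.1 along u from U, so E = 63.1·u = (43.833, 45.390). Tangency of A1 to both parallel lines with radius 8.1 puts F and J at U ± 8.1·n: F = (-5.8267, 5.6267), J = (5.8267, -5.6267). Equal radii place N and P the same way about E: N = E + 8.1·n = (38.006, 51.017), P = E − 8.1·n = (49.660, 39.764). Then |UN| = |N − U| = 63.618.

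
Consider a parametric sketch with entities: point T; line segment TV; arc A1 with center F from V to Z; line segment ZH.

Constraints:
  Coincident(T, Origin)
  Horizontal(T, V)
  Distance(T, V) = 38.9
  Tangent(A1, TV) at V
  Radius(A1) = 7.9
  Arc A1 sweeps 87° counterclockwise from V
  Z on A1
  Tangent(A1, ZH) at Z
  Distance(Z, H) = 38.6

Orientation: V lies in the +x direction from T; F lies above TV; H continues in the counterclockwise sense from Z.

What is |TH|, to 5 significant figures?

67.093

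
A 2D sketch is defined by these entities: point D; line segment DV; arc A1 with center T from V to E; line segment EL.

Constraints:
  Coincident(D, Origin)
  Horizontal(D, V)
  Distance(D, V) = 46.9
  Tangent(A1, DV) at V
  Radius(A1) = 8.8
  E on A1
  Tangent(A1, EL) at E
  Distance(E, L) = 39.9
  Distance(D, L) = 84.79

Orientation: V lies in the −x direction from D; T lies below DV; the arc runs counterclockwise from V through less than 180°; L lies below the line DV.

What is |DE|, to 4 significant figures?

54.41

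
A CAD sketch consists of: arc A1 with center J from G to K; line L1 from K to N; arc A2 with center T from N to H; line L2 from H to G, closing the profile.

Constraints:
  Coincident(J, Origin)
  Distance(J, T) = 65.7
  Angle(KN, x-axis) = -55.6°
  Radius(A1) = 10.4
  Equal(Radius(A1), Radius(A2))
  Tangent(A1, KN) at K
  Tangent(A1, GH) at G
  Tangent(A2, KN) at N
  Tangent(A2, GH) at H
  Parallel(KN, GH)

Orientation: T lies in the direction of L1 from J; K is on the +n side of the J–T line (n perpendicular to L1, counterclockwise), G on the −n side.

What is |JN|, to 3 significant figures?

66.5

The slot axis is L1's direction at -55.6°, so u = (cos -55.6°, sin -55.6°) = (0.565, -0.825) and n = (−sin -55.6°, cos -55.6°) = (0.825, 0.565). J is at the origin and T lies 65.7 along u from J, so T = 65.7·u = (37.1, -54.2). Tangency of A1 to both parallel lines with radius 10.4 puts K and G at J ± 10.4·n: K = (8.58, 5.88), G = (-8.58, -5.88). Equal radii place N and H the same way about T: N = T + 10.4·n = (45.7, -48.3), H = T − 10.4·n = (28.5, -60.1). Then |JN| = |N − J| = 66.5.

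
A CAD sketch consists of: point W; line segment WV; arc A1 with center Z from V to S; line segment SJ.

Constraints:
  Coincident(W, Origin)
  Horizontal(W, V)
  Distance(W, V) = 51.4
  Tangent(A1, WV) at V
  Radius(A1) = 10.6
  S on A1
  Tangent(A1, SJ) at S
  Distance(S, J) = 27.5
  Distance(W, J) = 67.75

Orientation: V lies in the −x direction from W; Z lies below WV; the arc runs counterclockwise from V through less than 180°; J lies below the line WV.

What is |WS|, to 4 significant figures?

63.07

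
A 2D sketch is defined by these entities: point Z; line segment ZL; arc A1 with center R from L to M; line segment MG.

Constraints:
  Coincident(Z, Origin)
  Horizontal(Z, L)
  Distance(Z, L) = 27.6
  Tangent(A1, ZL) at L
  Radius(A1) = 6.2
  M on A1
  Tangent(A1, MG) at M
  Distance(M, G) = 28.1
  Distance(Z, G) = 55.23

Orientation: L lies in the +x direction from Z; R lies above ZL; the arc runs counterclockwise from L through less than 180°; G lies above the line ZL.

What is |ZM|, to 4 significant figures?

32.73

Z is at the origin; ZL is horizontal with |ZL| = 27.6 and L on the +x side, so L = (27.60, 0.000). Tangency of A1 to ZL means the radius RL is perpendicular to ZL, so R = L + (0, 6.2) = (27.60, 6.200). Since RM ⟂ MG (tangency), |RG| = √(6.2² + 28.1²) = 28.78 regardless of where M sits on A1. So G lies on both circle(Z, 55.23) and circle(R, 28.78); the above-ZL intersection is G = (49.05, 25.38). M is the foot of the tangent from G: M = (32.63, 2.576).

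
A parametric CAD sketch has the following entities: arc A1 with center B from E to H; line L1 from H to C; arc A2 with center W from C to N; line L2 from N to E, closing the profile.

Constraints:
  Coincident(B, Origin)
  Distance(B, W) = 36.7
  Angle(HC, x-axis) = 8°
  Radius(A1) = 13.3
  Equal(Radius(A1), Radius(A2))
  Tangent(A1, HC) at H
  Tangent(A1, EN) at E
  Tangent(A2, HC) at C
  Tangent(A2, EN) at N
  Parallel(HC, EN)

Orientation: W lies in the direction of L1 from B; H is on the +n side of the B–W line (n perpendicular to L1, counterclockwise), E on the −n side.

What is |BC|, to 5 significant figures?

39.036

Tangency of A1 to both parallel lines with radius 13.3 puts H and E at B ± 13.3·n: H = (-1.8510, 13.171), E = (1.8510, -13.171). Equal radii place C and N the same way about W: C = W + 13.3·n = (34.492, 18.278), N = W − 13.3·n = (38.194, -8.0629). Then |BC| = |C − B| = 39.036.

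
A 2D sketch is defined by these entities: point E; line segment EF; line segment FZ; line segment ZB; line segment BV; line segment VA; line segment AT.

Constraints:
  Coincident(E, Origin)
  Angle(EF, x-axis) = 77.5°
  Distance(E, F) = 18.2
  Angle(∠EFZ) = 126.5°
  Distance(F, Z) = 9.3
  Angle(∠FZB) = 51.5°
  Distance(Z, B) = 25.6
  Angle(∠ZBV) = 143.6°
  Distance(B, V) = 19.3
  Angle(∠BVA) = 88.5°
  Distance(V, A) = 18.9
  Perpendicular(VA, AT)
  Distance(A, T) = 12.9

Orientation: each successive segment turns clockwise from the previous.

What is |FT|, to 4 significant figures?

17.56

∠BVA = 88.5° gives VA at 127.6° from the x-axis; with |VA| = 18.9, A = (-20.48, -0.4311). VA ⟂ AT, so AT runs at 37.60°; with |AT| = 12.9, T = (-10.26, 7.440). Then |FT| = |T − F| = 17.56.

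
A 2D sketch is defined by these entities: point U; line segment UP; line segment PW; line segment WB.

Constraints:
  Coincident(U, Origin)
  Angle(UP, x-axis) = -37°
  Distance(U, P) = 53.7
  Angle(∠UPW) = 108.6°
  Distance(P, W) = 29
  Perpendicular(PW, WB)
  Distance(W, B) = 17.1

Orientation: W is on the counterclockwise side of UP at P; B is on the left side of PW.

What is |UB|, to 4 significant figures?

57.18

U is at the origin; UP runs at -37.0° with length 53.7, so P = 53.7·(cos -37.0°, sin -37.0°) = (42.89, -32.32). ∠UPW = 108.6°, so PW runs at -37.0° + (180° − 108.6°) = 34.40° from the x-axis; with |PW| = 29.0, W = P + 29.0·(cos 34.40°, sin 34.40°) = (66.82, -15.93). The perpendicularity gives WB at right angles to PW; with |WB| = 17.1 on the left of PW, B = W + 17.1·(-0.5650, 0.8251) = (57.15, -1.824). Then |UB| = |B − U| = 57.18.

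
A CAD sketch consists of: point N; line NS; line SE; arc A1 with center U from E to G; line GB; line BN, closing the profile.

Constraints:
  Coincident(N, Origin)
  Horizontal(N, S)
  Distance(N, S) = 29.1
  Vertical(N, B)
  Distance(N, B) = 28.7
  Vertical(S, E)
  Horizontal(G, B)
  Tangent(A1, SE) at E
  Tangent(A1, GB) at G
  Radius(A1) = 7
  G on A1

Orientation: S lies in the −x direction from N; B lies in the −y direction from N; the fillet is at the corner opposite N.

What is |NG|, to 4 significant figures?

36.22

N is at the origin; N and S share the same y with |NS| = 29.1 and S on the −x side, so S = (-29.10, 0.000). NB is vertical with |NB| = 28.7 and B on the −y side, so B = (0.000, -28.70). The virtual corner opposite N is at (-29.10, -28.70). A1 meets SE tangentially, so UE is at right angles to SE and since A1 is tangent to GB there, UG ⟂ GB, with radius 7.0, so the center U sits 7.0 in from both sides at U = (-22.10, -21.70). That places the tangent points at E = (-29.10, -21.70) on SE and G = (-22.10, -28.70) on GB. Then |NG| = |G − N| = 36.22.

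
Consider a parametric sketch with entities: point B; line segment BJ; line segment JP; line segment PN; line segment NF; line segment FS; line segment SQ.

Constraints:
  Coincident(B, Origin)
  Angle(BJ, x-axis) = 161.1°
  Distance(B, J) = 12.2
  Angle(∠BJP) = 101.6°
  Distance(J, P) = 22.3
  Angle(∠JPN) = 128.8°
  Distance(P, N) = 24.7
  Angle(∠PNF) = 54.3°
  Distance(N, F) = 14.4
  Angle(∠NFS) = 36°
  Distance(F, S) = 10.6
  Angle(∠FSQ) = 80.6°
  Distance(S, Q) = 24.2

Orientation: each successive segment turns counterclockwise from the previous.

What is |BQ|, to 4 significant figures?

51.23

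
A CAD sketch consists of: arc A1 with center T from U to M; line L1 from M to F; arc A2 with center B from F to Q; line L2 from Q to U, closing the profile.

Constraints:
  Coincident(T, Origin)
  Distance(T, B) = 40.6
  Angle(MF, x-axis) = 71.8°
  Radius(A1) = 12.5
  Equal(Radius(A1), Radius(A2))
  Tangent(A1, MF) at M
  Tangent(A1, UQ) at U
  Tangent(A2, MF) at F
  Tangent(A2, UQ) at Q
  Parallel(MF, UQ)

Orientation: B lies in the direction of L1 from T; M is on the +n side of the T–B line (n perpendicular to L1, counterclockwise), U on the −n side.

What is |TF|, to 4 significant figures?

42.48

The slot axis is L1's direction at 71.8°, so u = (cos 71.8°, sin 71.8°) = (0.3123, 0.9500) and n = (−sin 71.8°, cos 71.8°) = (-0.9500, 0.3123). T is at the origin and B lies 40.6 along u from T, so B = 40.6·u = (12.68, 38.57). Tangency of A1 to both parallel lines with radius 12.5 puts M and U at T ± 12.5·n: M = (-11.87, 3.904), U = (11.87, -3.904). Equal radii place F and Q the same way about B: F = B + 12.5·n = (0.8061, 42.47), Q = B − 12.5·n = (24.56, 34.66). Then |TF| = |F − T| = 42.48.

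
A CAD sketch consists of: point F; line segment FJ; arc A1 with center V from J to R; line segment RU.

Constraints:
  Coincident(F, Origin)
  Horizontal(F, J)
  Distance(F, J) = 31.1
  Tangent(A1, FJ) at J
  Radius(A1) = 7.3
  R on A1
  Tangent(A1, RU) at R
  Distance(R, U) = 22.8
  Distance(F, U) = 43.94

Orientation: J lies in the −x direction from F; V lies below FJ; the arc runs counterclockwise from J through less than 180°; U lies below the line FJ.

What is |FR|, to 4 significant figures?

39.22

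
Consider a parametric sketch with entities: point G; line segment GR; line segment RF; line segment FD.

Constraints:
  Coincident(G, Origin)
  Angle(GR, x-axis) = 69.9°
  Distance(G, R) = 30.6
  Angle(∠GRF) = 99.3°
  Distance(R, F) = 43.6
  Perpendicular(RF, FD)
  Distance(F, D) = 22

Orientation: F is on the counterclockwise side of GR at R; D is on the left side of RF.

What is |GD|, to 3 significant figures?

49.2

∠GRF = 99.3°, so RF runs at 69.9° + (180° − 99.3°) = 151° from the x-axis; with |RF| = 43.6, F = R + 43.6·(cos 151°, sin 151°) = (-27.5, 50.1). The perpendicularity gives FD at right angles to RF; with |FD| = 22.0 on the left of RF, D = F + 22.0·(-0.491, -0.871) = (-38.3, 31.0). Then |GD| = |D − G| = 49.2.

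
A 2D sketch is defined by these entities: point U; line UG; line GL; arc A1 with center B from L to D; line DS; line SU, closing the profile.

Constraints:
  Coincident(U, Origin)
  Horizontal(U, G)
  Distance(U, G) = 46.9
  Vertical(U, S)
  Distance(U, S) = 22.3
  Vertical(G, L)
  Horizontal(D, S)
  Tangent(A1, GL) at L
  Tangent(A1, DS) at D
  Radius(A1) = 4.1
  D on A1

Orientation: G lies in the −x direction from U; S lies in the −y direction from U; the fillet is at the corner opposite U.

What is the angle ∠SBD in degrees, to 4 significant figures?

84.53°

U is at the origin; UG is horizontal with |UG| = 46.9 and G on the −x side, so G = (-46.90, 0.000). U and S share the same x with |US| = 22.3 and S on the −y side, so S = (0.000, -22.30). The virtual corner opposite U is at (-46.90, -22.30). A1 meets GL tangentially, so BL is at right angles to GL and tangency of A1 to DS means the radius BD is perpendicular to DS, with radius 4.1, so the center B sits 4.1 in from both sides at B = (-42.80, -18.20). That places the tangent points at L = (-46.90, -18.20) on GL and D = (-42.80, -22.30) on DS. Then cos ∠SBD = BS·BD / (|BS||BD|), giving 84.53°.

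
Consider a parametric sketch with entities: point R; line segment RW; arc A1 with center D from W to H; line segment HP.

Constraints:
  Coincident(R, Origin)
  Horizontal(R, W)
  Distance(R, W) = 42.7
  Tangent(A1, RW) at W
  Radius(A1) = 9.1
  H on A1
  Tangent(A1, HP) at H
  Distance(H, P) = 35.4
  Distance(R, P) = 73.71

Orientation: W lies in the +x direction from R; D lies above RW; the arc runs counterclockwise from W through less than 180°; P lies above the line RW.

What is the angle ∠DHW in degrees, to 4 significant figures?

53.45°

R is at the origin; RW is horizontal with |RW| = 42.7 and W on the +x side, so W = (42.70, 0.000). The tangent condition forces DW to be normal to RW, so D = W + (0, 9.1) = (42.70, 9.100). Since DH ⟂ HP (tangency), |DP| = √(9.1² + 35.4²) = 36.55 regardless of where H sits on A1. So P lies on both circle(R, 73.71) and circle(D, 36.55); the above-RW intersection is P = (61.70, 40.32). H is the foot of the tangent from P: H = (51.41, 6.453).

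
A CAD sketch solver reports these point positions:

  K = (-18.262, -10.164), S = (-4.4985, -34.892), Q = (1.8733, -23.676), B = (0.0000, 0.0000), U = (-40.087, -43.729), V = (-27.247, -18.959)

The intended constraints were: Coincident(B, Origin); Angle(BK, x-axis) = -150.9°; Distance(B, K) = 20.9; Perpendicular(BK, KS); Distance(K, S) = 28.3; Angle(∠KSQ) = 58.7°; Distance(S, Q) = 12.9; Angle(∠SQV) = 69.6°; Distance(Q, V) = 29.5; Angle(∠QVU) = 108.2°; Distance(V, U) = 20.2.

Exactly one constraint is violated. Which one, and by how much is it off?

Distance(V, U) = 20.2 — off by 7.70.

B = (0.00, 0.00) ✓; BK at -150.9° ✓; |BK| = 20.90 ✓; ∠(BK, KS) = 90.00° ✓; |KS| = 28.30 ✓; ∠KSQ = 58.70° ✓; |SQ| = 12.90 ✓; ∠SQV = 69.60° ✓; |QV| = 29.50 ✓; ∠QVU = 108.2° ✓; |VU| = 27.90 ✗.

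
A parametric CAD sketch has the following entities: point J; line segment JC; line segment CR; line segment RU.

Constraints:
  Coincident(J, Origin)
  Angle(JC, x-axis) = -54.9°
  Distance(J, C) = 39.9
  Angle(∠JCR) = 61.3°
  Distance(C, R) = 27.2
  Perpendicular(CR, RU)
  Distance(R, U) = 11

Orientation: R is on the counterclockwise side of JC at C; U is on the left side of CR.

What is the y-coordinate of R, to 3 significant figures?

-8.24

J is at the origin; JC runs at -54.9° with length 39.9, so C = 39.9·(cos -54.9°, sin -54.9°) = (22.9, -32.6). ∠JCR = 61.3°, so CR runs at -54.9° + (180° − 61.3°) = 63.8° from the x-axis; with |CR| = 27.2, R = C + 27.2·(cos 63.8°, sin 63.8°) = (35.0, -8.24). So R.y = -8.24.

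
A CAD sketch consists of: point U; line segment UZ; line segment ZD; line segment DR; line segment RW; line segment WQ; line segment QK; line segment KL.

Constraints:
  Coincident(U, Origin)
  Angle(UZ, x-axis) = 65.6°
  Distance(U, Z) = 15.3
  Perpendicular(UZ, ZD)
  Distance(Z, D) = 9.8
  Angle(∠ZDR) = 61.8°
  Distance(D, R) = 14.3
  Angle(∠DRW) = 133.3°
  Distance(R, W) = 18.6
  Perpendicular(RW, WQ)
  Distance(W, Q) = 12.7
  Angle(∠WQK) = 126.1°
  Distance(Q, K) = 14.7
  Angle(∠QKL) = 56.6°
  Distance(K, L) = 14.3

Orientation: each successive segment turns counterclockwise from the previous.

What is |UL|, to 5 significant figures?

9.2093

U is at the origin; UZ runs at 65.6° with length 15.3, so Z = (6.3205, 13.933). UZ ⟂ ZD, so ZD runs at 155.60°; with |ZD| = 9.8, D = (-2.6042, 17.982). ∠ZDR = 61.8° gives DR at -86.200° from the x-axis; with |DR| = 14.3, R = (-1.6565, 3.7133). ∠DRW = 133.3° gives RW at -39.500° from the x-axis; with |RW| = 18.6, W = (12.696, -8.1177). RW is perpendicular to WQ, so WQ runs at 50.500°; with |WQ| = 12.7, Q = (20.774, 1.6819). ∠WQK = 126.1° gives QK at 104.40° from the x-axis; with |QK| = 14.7, K = (17.118, 15.920). ∠QKL = 56.6° gives KL at -132.20° from the x-axis; with |KL| = 14.3, L = (7.5126, 5.3266). Then |UL| = |L − U| = 9.2093.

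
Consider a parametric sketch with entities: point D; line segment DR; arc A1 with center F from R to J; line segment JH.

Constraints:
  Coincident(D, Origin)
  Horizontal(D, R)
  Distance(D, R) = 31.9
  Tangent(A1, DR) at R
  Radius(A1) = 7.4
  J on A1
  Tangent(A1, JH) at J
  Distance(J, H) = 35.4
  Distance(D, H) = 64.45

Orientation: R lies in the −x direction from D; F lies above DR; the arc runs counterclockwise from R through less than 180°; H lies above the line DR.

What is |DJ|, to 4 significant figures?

29.78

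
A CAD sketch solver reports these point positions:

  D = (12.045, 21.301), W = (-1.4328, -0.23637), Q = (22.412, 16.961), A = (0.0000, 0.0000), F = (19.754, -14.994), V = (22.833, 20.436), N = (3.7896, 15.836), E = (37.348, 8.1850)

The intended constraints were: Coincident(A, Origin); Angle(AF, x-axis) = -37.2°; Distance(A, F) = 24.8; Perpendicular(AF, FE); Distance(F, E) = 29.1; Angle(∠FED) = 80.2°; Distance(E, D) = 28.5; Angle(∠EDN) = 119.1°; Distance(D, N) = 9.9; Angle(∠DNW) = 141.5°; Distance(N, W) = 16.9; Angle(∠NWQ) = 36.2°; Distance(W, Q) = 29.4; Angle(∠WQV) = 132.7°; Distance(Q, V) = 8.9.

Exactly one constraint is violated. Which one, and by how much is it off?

Distance(Q, V) = 8.9 — off by 5.40.

A = (0.00, 0.00) ✓; AF at -37.20° ✓; |AF| = 24.80 ✓; ∠(AF, FE) = 90.00° ✓; |FE| = 29.10 ✓; ∠FED = 80.20° ✓; |ED| = 28.50 ✓; ∠EDN = 119.1° ✓; |DN| = 9.900 ✓; ∠DNW = 141.5° ✓; |NW| = 16.90 ✓; ∠NWQ = 36.20° ✓; |WQ| = 29.40 ✓; ∠WQV = 132.7° ✓; |QV| = 3.500 ✗.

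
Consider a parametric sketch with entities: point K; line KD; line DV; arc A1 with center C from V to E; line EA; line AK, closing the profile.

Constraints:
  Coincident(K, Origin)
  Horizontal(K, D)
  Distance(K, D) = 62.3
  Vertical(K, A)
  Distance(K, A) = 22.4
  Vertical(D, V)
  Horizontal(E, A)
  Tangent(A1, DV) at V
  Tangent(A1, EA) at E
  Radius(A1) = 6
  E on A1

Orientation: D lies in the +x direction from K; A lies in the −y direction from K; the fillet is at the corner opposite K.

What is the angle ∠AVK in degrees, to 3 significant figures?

20.2°

K is at the origin; K and D share the same y with |KD| = 62.3 and D on the +x side, so D = (62.3, 0.00). KA is vertical with |KA| = 22.4 and A on the −y side, so A = (0.00, -22.4). The virtual corner opposite K is at (62.3, -22.4). Since A1 is tangent to DV there, CV ⟂ DV and tangency of A1 to EA means the radius CE is perpendicular to EA, with radius 6.0, so the center C sits 6.0 in from both sides at C = (56.3, -16.4). That places the tangent points at V = (62.3, -16.4) on DV and E = (56.3, -22.4) on EA. Then cos ∠AVK = VA·VK / (|VA||VK|), giving 20.2°.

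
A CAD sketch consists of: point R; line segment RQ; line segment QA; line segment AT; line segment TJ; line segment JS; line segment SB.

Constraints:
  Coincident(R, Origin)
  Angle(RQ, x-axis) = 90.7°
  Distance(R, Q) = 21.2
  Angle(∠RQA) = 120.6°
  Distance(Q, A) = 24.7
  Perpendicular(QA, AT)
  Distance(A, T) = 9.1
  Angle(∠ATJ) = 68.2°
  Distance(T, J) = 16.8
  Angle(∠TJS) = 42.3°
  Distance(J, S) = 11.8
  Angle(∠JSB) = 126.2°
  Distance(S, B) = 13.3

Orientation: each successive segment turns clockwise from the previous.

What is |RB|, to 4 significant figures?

43.80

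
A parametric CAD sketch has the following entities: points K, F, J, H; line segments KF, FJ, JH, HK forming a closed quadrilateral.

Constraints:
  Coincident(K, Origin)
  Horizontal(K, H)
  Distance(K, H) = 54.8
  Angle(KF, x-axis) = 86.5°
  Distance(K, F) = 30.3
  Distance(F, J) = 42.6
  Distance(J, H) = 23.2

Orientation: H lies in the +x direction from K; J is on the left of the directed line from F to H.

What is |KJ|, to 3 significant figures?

47.7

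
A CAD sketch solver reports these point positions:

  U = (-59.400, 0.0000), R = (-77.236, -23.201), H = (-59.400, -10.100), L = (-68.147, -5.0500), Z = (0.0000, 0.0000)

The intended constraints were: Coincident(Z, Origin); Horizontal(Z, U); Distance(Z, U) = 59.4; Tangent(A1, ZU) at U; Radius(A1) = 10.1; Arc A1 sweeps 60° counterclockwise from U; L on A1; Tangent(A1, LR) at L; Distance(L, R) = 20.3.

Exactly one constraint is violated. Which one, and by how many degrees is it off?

Tangent(A1, LR) at L — off by 3.40°.

Z = (0.00, 0.00) ✓; Z.y = 0.00, U.y = 0.00 ✓; |ZU| = 59.40 ✓; ∠(HU, UZ) = 90.00° ✓; |HU| = 10.10 ✓; bearing(H→L) − bearing(H→U) = 60.00° ✓; |HL| = 10.10 ✓; ∠(HL, LR) = 86.60° ✗; |LR| = 20.30 ✓.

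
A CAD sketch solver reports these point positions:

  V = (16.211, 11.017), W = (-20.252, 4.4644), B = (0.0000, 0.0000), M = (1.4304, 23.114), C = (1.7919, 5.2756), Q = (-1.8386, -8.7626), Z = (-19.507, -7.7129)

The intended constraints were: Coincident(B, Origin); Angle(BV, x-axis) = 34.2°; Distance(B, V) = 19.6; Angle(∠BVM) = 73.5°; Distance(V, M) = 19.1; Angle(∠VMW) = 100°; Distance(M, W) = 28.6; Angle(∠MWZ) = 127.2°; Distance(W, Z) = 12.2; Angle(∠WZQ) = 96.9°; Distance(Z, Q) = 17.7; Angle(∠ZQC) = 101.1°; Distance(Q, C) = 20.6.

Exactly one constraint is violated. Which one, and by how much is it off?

Distance(Q, C) = 20.6 — off by 6.10.

B = (0.00, 0.00) ✓; BV at 34.20° ✓; |BV| = 19.60 ✓; ∠BVM = 73.50° ✓; |VM| = 19.10 ✓; ∠VMW = 100.0° ✓; |MW| = 28.60 ✓; ∠MWZ = 127.2° ✓; |WZ| = 12.20 ✓; ∠WZQ = 96.90° ✓; |ZQ| = 17.70 ✓; ∠ZQC = 101.1° ✓; |QC| = 14.50 ✗.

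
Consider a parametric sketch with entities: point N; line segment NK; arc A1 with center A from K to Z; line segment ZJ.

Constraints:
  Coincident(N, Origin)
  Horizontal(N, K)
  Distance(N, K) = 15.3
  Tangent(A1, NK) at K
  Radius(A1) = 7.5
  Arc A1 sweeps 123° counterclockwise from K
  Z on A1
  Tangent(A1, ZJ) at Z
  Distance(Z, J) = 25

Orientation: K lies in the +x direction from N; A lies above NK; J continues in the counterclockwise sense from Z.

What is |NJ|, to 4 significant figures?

33.51

N is at the origin; NK is horizontal with |NK| = 15.3 and K on the +x side, so K = (15.30, 0.000). Tangency of A1 to NK means the radius AK is perpendicular to NK, so A = K + (0, 7.5) = (15.30, 7.500). On A1, K sits at bearing -90° from A; a 123° counterclockwise sweep puts Z at bearing 33°, so Z = A + 7.5·(cos 33°, sin 33°) = (21.59, 11.58). A1 meets ZJ tangentially, so AZ is at right angles to ZJ, so ZJ runs along (−sin 33°, cos 33°); with |ZJ| = 25.0, J = (7.974, 32.55). Then |NJ| = |J − N| = 33.51.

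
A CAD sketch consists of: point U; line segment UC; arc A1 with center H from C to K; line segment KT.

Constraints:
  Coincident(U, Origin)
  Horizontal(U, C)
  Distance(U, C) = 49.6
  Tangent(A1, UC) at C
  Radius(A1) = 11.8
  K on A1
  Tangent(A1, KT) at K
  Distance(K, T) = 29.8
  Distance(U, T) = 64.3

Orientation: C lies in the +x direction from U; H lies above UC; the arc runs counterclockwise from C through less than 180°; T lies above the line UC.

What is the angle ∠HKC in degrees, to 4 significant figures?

31.98°

U is at the origin; U and C share the same y with |UC| = 49.6 and C on the +x side, so C = (49.60, 0.000). Since A1 is tangent to UC there, HC ⟂ UC, so H = C + (0, 11.8) = (49.60, 11.80). Since HK ⟂ KT (tangency), |HT| = √(11.8² + 29.8²) = 32.05 regardless of where K sits on A1. So T lies on both circle(U, 64.3) and circle(H, 32.05); the above-UC intersection is T = (47.12, 43.75). K is the foot of the tangent from T: K = (60.20, 16.98).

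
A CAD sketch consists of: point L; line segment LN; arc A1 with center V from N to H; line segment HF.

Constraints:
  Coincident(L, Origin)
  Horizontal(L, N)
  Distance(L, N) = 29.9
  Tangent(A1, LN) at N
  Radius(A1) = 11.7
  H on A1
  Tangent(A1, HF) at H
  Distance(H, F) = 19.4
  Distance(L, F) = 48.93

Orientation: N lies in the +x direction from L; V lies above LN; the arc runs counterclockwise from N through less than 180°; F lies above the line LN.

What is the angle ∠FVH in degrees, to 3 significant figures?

58.9°

L is at the origin; LN is horizontal with |LN| = 29.9 and N on the +x side, so N = (29.9, 0.00). Tangency of A1 to LN means the radius VN is perpendicular to LN, so V = N + (0, 11.7) = (29.9, 11.7). Since VH ⟂ HF (tangency), |VF| = √(11.7² + 19.4²) = 22.7 regardless of where H sits on A1. So F lies on both circle(L, 48.93) and circle(V, 22.7); the above-LN intersection is F = (35.5, 33.6). H is the foot of the tangent from F: H = (41.1, 15.1).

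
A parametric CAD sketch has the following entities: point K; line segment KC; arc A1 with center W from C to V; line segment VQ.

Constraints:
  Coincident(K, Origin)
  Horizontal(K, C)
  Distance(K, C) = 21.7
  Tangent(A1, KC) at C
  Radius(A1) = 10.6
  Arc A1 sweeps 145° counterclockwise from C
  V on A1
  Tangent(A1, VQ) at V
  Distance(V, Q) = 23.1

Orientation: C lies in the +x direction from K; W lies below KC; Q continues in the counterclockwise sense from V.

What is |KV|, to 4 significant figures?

24.82

The tangent condition forces WC to be normal to KC, so W = C + (0, -10.6) = (21.70, -10.60). On A1, C sits at bearing 90° from W; a 145° counterclockwise sweep puts V at bearing 235°, so V = W + 10.6·(cos 235°, sin 235°) = (15.62, -19.28). Then |KV| = |V − K| = 24.82.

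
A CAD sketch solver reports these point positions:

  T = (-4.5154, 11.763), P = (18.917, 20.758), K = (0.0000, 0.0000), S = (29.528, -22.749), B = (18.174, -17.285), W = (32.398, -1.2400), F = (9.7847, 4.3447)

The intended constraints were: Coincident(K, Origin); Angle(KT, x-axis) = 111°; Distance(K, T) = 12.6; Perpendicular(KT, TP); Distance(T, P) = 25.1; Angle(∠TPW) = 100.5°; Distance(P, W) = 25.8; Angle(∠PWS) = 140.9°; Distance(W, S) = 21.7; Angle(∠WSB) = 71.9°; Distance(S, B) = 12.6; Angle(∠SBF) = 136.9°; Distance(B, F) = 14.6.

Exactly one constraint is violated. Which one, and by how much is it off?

Distance(B, F) = 14.6 — off by 8.60.

K = (0.00, 0.00) ✓; KT at 111.0° ✓; |KT| = 12.60 ✓; ∠(KT, TP) = 90.00° ✓; |TP| = 25.10 ✓; ∠TPW = 100.5° ✓; |PW| = 25.80 ✓; ∠PWS = 140.9° ✓; |WS| = 21.70 ✓; ∠WSB = 71.90° ✓; |SB| = 12.60 ✓; ∠SBF = 136.9° ✓; |BF| = 23.20 ✗.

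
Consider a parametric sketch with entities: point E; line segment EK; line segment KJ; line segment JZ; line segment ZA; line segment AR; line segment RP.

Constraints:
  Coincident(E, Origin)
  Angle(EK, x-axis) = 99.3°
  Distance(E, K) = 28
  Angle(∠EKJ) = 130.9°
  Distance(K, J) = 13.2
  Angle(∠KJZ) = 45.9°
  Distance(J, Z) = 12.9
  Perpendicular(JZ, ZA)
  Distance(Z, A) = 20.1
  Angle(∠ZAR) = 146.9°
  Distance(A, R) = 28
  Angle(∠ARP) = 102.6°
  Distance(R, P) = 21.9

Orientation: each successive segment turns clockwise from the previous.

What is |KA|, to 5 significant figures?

11.251

E is at the origin; EK runs at 99.3° with length 28.0, so K = (-4.5249, 27.632). ∠EKJ = 130.9° gives KJ at 50.200° from the x-axis; with |KJ| = 13.2, J = (3.9245, 37.773). ∠KJZ = 45.9° gives JZ at -83.900° from the x-axis; with |JZ| = 12.9, Z = (5.2953, 24.946). The perpendicularity gives ZA at right angles to JZ, so ZA runs at -173.90°; with |ZA| = 20.1, A = (-14.691, 22.810). Then |KA| = |A − K| = 11.251.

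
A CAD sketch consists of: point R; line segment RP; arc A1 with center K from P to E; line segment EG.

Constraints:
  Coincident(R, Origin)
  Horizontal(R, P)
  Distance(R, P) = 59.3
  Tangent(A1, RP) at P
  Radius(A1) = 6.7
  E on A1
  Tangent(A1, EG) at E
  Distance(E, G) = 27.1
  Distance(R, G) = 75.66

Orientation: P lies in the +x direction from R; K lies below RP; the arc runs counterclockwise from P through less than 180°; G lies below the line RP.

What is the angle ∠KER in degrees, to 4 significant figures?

137.2°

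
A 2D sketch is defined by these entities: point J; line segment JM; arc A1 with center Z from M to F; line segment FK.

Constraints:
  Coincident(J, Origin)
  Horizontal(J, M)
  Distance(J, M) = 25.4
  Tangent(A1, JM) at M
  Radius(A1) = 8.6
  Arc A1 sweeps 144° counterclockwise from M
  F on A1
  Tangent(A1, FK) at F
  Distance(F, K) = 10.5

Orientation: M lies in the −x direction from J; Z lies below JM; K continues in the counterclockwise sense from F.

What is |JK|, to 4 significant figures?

30.89

On A1, M sits at bearing 90° from Z; a 144° counterclockwise sweep puts F at bearing 234°, so F = Z + 8.6·(cos 234°, sin 234°) = (-30.45, -15.56). The tangent condition forces ZF to be normal to FK, so FK runs along (−sin 234°, cos 234°); with |FK| = 10.5, K = (-21.96, -21.73). Then |JK| = |K − J| = 30.89.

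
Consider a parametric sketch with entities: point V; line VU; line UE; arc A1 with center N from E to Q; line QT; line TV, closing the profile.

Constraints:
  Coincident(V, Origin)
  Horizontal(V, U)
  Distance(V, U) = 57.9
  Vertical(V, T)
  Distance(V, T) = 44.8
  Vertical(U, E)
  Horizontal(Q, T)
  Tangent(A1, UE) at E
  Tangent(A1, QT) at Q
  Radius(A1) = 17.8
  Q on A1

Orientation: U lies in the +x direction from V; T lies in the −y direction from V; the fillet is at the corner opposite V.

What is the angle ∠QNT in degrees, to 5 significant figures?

66.064°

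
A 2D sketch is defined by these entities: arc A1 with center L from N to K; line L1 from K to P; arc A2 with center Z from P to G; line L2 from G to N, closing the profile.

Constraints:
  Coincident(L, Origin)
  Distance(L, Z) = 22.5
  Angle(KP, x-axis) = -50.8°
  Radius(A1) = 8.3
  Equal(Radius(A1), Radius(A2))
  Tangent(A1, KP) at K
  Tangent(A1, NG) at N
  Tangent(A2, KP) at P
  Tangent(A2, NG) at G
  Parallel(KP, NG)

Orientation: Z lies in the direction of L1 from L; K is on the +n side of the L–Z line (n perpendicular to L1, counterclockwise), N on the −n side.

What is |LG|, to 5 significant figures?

23.982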